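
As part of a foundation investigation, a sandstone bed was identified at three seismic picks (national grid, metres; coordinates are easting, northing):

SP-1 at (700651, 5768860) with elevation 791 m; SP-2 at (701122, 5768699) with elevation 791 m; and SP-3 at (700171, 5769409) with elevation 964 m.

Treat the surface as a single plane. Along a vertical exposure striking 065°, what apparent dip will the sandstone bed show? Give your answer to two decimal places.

Two edge vectors: SP-1→SP-2 = (471, -161, 0), SP-1→SP-3 = (-480, 549, 173).
Normal n = (SP-1→SP-2) × (SP-1→SP-3) = (-27853, -81483, 181299).
So ∂z/∂easting = −n_x/n_z = 0.15363 and ∂z/∂northing = −n_y/n_z = 0.44944.
Unit vector along 065° is (sin 65°, cos 65°) = (0.9063, 0.4226).
Slope in that direction = a·(0.9063) + b·(0.4226) = 0.32918.
Apparent dip = arctan|0.32918| = 18.22° (true dip is 25.4°, so apparent ≤ true as expected).

18.22°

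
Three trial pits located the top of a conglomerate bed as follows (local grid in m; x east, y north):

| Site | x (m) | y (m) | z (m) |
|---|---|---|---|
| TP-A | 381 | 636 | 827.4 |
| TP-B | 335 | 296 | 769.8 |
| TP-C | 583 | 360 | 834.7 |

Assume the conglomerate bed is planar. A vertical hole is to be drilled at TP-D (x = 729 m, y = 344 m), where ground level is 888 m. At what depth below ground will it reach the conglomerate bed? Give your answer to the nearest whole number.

23 m

Let the plane be z = a·x + b·y + c.
TP-B−TP-A: −46a − 340b = −57.6;  TP-C−TP-A: 202a − 276b = 7.3.
Solving gives a = 0.22586, b = 0.13885.
Then c = 827.4 − a·381 − b·636 = 653.04.
At (729, 344): z_contact = 164.7 + 47.8 + 653.04 = 865.5 m.
Depth below ground = 888 − 865.5 = 23 m.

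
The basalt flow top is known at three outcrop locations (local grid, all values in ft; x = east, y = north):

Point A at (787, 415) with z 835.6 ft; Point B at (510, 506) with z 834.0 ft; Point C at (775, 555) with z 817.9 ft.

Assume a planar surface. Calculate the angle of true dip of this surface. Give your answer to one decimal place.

7.7°

Let the plane be z = a·x + b·y + c.
Point B−Point A: −277a + 91b = −1.6;  Point C−Point A: −12a + 140b = −17.7.
Solving gives a = −0.03679, b = −0.12958.
Gradient magnitude |∇z| = √(a² + b²) = √(0.00135 + 0.01679) = 0.13470.
True dip = arctan(0.13470) = 7.7°, dipping toward NNE (azimuth ≈ 016°).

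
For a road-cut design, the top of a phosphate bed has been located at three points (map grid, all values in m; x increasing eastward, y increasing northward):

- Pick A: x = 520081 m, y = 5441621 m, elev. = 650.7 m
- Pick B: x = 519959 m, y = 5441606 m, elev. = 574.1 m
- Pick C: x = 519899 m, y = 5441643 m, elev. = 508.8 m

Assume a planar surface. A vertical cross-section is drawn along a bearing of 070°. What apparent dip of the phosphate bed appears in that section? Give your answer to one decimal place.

Two edge vectors: Pick A→Pick B = (-122, -15, -76.6), Pick A→Pick C = (-182, 22, -141.9).
Normal n = (Pick A→Pick B) × (Pick A→Pick C) = (3813.7, -3370.6, -5414).
So ∂z/∂x = −n_x/n_z = 0.70441 and ∂z/∂y = −n_y/n_z = −0.62257.
Unit vector along 070° is (sin 70°, cos 70°) = (0.9397, 0.3420).
Slope in that direction = a·(0.9397) + b·(0.3420) = 0.44900.
Apparent dip = arctan|0.44900| = 24.2° (true dip is 43.2°, so apparent ≤ true as expected).

24.2°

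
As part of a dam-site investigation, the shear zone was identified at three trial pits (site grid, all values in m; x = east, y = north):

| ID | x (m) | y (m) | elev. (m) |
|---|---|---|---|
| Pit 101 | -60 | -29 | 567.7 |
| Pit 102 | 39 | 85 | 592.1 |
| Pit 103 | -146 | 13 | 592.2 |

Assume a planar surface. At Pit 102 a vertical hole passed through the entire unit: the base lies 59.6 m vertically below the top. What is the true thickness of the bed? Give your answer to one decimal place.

Two edge vectors: Pit 101→Pit 102 = (99, 114, 24.4), Pit 101→Pit 103 = (-86, 42, 24.5).
Normal n = (Pit 101→Pit 102) × (Pit 101→Pit 103) = (1768.2, -4523.9, 13962).
So ∂z/∂x = −n_x/n_z = −0.12664 and ∂z/∂y = −n_y/n_z = 0.32402.
|∇z| = √(a²+b²) = 0.34789, so dip δ = arctan(0.34789) = 19.18°.
True thickness = vertical thickness × cos δ = 59.6 × cos 19.18° = 56.3 m.

56.3 m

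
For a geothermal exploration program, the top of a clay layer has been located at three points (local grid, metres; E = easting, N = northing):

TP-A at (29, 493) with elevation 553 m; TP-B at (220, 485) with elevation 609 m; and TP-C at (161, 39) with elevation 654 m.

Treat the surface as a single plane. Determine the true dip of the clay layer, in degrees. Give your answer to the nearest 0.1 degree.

17.7°

Let the plane be z = a·E + b·N + c.
TP-B−TP-A: 191a − 8b = 56;  TP-C−TP-A: 132a − 454b = 101.
Solving gives a = 0.28738, b = −0.13891.
Gradient magnitude |∇z| = √(a² + b²) = √(0.08258 + 0.01930) = 0.31919.
True dip = arctan(0.31919) = 17.7°, dipping toward WNW (azimuth ≈ 296°).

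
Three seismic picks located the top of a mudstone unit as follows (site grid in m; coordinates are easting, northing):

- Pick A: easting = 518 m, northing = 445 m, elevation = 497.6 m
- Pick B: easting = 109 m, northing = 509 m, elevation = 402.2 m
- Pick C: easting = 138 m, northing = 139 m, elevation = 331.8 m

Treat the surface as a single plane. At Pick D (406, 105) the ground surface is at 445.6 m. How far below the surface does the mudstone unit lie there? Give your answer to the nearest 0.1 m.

49.6 m

Two edge vectors: Pick A→Pick B = (-409, 64, -95.4), Pick A→Pick C = (-380, -306, -165.8).
Normal n = (Pick A→Pick B) × (Pick A→Pick C) = (-39803.6, -31560.2, 149474).
So ∂z/∂easting = −n_x/n_z = 0.26629 and ∂z/∂northing = −n_y/n_z = 0.21114.
Intercept c from Pick A: 497.6 − 137.94 − 93.96 = 265.70.
At (406, 105): z_contact = 108.11 + 22.17 + 265.70 = 395.99 m.
Depth below ground = 445.6 − 395.99 = 49.6 m.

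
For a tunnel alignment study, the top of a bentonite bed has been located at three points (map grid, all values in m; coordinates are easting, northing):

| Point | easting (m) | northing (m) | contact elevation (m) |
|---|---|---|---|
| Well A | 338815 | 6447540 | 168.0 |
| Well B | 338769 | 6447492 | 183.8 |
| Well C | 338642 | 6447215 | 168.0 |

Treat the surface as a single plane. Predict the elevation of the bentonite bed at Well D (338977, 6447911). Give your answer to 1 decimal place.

Two edge vectors: Well A→Well B = (-46, -48, 15.8), Well A→Well C = (-173, -325, 0).
Normal n = (Well A→Well B) × (Well A→Well C) = (5135, -2733.4, 6646).
So ∂z/∂easting = −n_x/n_z = −0.772645200 and ∂z/∂northing = −n_y/n_z = 0.411284983.
Intercept c from Well A: 168 + 261783.78 − 2651776.38 = −2389824.60.
At (338977, 6447911): z = −261909.0 + 2651929.0 − 2389824.60 = 195.4 m.

195.4 m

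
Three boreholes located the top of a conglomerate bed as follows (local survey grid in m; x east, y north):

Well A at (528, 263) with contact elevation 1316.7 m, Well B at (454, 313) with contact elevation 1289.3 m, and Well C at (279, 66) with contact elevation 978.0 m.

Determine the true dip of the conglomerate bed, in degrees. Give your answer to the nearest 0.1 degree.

46.9°

Two edge vectors: Well A→Well B = (-74, 50, -27.4), Well A→Well C = (-249, -197, -338.7).
Normal n = (Well A→Well B) × (Well A→Well C) = (-22332.8, -18241.2, 27028).
So ∂z/∂x = −n_x/n_z = 0.82628 and ∂z/∂y = −n_y/n_z = 0.67490.
Gradient magnitude |∇z| = √(a² + b²) = √(0.68275 + 0.45549) = 1.06688.
True dip = arctan(1.06688) = 46.9°, dipping toward SW (azimuth ≈ 231°).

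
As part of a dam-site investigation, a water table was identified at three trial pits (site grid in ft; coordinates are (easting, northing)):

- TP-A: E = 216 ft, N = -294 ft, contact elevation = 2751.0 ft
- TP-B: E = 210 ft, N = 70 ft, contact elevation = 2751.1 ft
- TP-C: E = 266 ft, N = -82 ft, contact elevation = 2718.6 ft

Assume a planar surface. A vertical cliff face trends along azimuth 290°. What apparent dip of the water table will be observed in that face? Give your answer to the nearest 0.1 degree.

Two edge vectors: TP-A→TP-B = (-6, 364, 0.1), TP-A→TP-C = (50, 212, -32.4).
Normal n = (TP-A→TP-B) × (TP-A→TP-C) = (-11814.8, -189.4, -19472).
So ∂z/∂E = −n_x/n_z = −0.60676 and ∂z/∂N = −n_y/n_z = −0.00973.
Unit vector along 290° is (sin 290°, cos 290°) = (-0.9397, 0.3420).
Slope in that direction = a·(-0.9397) + b·(0.3420) = 0.56684.
Apparent dip = arctan|0.56684| = 29.5° (true dip is 31.3°, so apparent ≤ true as expected).

29.5°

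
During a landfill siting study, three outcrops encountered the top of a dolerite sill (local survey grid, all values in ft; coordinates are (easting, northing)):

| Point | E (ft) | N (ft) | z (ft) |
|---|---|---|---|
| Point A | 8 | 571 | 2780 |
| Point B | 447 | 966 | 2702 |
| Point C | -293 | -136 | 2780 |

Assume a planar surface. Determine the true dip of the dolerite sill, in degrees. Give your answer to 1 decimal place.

Let the plane be z = a·E + b·N + c.
Point B−Point A: 439a + 395b = −78;  Point C−Point A: −301a − 707b = 0.
Solving gives a = −0.28800, b = 0.12261.
Gradient magnitude |∇z| = √(a² + b²) = √(0.08295 + 0.01503) = 0.31302.
True dip = arctan(0.31302) = 17.4°, dipping toward ESE (azimuth ≈ 113°).

17.4°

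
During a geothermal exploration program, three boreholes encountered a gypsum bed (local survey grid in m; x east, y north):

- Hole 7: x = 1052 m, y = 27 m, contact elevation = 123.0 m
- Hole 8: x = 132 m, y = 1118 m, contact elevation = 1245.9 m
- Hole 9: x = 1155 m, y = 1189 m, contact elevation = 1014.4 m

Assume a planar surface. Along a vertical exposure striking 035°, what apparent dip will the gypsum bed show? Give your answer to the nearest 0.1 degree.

26.0°

Let the plane be z = a·x + b·y + c.
Hole 8−Hole 7: −920a + 1091b = 1122.9;  Hole 9−Hole 7: 103a + 1162b = 891.4.
Solving gives a = −0.28127, b = 0.79206.
Unit vector along 035° is (sin 35°, cos 35°) = (0.5736, 0.8192).
Slope in that direction = a·(0.5736) + b·(0.8192) = 0.48749.
Apparent dip = arctan|0.48749| = 26.0° (true dip is 40.0°, so apparent ≤ true as expected).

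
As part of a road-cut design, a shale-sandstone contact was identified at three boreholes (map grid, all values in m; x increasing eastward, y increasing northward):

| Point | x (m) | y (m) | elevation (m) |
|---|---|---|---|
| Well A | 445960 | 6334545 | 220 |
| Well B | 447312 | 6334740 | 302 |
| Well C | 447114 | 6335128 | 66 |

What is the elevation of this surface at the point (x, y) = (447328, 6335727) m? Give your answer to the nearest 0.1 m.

-226.5 m

Let the plane be z = a·x + b·y + c.
Well B−Well A: 1352a + 195b = 82;  Well C−Well A: 1154a + 583b = −154.
Solving gives a = 0.138206561, b = −0.537719333.
Then c = 220 − a·445960 − b·6334545 = 3344792.71.
At (447328, 6335727): z = 61823.7 − 3406842.9 + 3344792.71 = -226.5 m.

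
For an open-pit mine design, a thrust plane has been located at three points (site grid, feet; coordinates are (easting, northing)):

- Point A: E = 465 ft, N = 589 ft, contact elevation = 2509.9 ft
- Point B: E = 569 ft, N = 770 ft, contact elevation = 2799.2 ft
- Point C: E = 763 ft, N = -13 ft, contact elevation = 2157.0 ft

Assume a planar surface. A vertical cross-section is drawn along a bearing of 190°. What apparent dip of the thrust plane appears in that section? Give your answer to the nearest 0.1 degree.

50.3°

Let the plane be z = a·E + b·N + c.
Point B−Point A: 104a + 181b = 289.3;  Point C−Point A: 298a − 602b = −352.9.
Solving gives a = 0.94627, b = 1.05463.
Unit vector along 190° is (sin 190°, cos 190°) = (-0.1736, -0.9848).
Slope in that direction = a·(-0.1736) + b·(-0.9848) = −1.20293.
Apparent dip = arctan|1.20293| = 50.3° (true dip is 54.8°, so apparent ≤ true as expected).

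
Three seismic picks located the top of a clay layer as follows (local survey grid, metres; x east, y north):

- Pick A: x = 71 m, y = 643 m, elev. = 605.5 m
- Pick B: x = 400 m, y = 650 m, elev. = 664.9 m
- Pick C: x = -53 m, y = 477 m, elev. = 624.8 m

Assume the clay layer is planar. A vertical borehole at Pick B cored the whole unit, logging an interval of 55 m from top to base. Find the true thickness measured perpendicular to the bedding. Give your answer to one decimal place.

52.4 m

Two edge vectors: Pick A→Pick B = (329, 7, 59.4), Pick A→Pick C = (-124, -166, 19.3).
Normal n = (Pick A→Pick B) × (Pick A→Pick C) = (9995.5, -13715.3, -53746).
So ∂z/∂x = −n_x/n_z = 0.18598 and ∂z/∂y = −n_y/n_z = −0.25519.
|∇z| = √(a²+b²) = 0.31577, so dip δ = arctan(0.31577) = 17.52°.
True thickness = vertical thickness × cos δ = 55 × cos 17.52° = 52.4 m.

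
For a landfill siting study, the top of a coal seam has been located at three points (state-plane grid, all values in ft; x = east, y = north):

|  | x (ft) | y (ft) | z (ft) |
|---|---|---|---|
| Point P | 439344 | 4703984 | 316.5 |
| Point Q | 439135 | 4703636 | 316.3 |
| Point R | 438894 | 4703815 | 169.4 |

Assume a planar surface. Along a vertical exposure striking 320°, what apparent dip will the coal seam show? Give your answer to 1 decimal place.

24.9°

Two edge vectors: Point P→Point Q = (-209, -348, -0.2), Point P→Point R = (-450, -169, -147.1).
Normal n = (Point P→Point Q) × (Point P→Point R) = (51157, -30653.9, -121279).
So ∂z/∂x = −n_x/n_z = 0.42181 and ∂z/∂y = −n_y/n_z = −0.25276.
Unit vector along 320° is (sin 320°, cos 320°) = (-0.6428, 0.7660).
Slope in that direction = a·(-0.6428) + b·(0.7660) = −0.46476.
Apparent dip = arctan|0.46476| = 24.9° (true dip is 26.2°, so apparent ≤ true as expected).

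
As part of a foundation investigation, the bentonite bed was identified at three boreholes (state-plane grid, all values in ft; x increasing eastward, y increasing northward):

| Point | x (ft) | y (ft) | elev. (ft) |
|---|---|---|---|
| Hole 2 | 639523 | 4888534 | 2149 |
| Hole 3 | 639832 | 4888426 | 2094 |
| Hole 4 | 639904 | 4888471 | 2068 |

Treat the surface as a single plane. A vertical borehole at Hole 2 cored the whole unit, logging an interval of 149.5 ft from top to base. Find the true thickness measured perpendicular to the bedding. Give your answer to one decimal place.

142.9 ft

Let the plane be z = a·x + b·y + c.
Hole 3−Hole 2: 309a − 108b = −55;  Hole 4−Hole 2: 381a − 63b = −81.
Solving gives a = −0.24367, b = −0.18791.
|∇z| = √(a²+b²) = 0.30771, so dip δ = arctan(0.30771) = 17.10°.
True thickness = vertical thickness × cos δ = 149.5 × cos 17.10° = 142.9 ft.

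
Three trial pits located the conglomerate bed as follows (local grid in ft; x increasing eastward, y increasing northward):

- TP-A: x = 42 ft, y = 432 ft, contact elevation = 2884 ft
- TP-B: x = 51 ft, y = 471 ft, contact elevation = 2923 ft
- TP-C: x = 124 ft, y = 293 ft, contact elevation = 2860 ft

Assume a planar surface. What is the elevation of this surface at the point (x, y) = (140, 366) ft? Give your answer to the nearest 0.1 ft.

2932.1 ft

Two edge vectors: TP-A→TP-B = (9, 39, 39), TP-A→TP-C = (82, -139, -24).
Normal n = (TP-A→TP-B) × (TP-A→TP-C) = (4485, 3414, -4449).
So ∂z/∂x = −n_x/n_z = 1.00809 and ∂z/∂y = −n_y/n_z = 0.76736.
Intercept c from TP-A: 2884 − 42.34 − 331.50 = 2510.16.
At (140, 366): z = 141.1 + 280.9 + 2510.16 = 2932.1 ft.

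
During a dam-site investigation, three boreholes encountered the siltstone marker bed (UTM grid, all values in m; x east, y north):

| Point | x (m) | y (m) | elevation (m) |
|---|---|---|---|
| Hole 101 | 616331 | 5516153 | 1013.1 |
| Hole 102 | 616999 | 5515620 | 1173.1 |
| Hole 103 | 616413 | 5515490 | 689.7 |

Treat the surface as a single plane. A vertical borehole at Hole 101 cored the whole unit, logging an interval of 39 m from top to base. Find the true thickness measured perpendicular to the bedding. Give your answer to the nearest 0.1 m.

Let the plane be z = a·x + b·y + c.
Hole 102−Hole 101: 668a − 533b = 160;  Hole 103−Hole 101: 82a − 663b = −323.4.
Solving gives a = 0.69756, b = 0.57406.
|∇z| = √(a²+b²) = 0.90340, so dip δ = arctan(0.90340) = 42.09°.
True thickness = vertical thickness × cos δ = 39 × cos 42.09° = 28.9 m.

28.9 m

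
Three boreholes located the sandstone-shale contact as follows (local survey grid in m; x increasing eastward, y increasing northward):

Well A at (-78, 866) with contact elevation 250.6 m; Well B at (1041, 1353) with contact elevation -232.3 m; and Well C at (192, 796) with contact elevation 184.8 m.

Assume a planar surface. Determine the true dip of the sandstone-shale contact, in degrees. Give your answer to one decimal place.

Let the plane be z = a·x + b·y + c.
Well B−Well A: 1119a + 487b = −482.9;  Well C−Well A: 270a − 70b = −65.8.
Solving gives a = −0.31383, b = −0.27048.
Gradient magnitude |∇z| = √(a² + b²) = √(0.09849 + 0.07316) = 0.41431.
True dip = arctan(0.41431) = 22.5°, dipping toward NE (azimuth ≈ 049°).

22.5°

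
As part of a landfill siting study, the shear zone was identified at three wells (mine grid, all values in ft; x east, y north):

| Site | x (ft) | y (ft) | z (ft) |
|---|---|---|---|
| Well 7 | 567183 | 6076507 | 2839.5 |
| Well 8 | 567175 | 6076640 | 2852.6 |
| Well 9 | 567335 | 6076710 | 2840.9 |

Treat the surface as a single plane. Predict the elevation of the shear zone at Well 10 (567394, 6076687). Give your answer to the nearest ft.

2832 ft

Two edge vectors: Well 7→Well 8 = (-8, 133, 13.1), Well 7→Well 9 = (152, 203, 1.4).
Normal n = (Well 7→Well 8) × (Well 7→Well 9) = (-2473.1, 2002.4, -21840).
So ∂z/∂x = −n_x/n_z = −0.11323718 and ∂z/∂y = −n_y/n_z = 0.09168498.
Intercept c from Well 7: 2839.5 + 64226.20 − 557124.43 = −490058.73.
At (567394, 6076687): z = −64250.1 + 557140.9 − 490058.73 = 2832.1 ft.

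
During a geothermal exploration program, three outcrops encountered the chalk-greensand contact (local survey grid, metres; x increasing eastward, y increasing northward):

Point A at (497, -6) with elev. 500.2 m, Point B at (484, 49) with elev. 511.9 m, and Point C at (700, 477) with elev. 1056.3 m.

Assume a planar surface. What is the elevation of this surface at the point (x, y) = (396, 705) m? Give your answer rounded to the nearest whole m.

Let the plane be z = a·x + b·y + c.
Point B−Point A: −13a + 55b = 11.7;  Point C−Point A: 203a + 483b = 556.1.
Solving gives a = 1.42940, b = 0.55058.
Then c = 500.2 − a·497 − b·-6 = −206.91.
At (396, 705): z = 566.0 + 388.2 − 206.91 = 747.3 m.

747 m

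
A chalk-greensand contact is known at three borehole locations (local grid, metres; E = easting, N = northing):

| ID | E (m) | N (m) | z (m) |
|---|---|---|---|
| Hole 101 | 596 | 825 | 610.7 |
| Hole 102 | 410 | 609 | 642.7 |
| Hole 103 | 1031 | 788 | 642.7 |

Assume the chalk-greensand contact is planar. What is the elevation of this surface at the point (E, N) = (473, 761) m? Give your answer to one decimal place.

Let the plane be z = a·E + b·N + c.
Hole 102−Hole 101: −186a − 216b = 32;  Hole 103−Hole 101: 435a − 37b = 32.
Solving gives a = 0.056802, b = −0.197061.
Then c = 610.7 − a·596 − b·825 = 739.42.
At (473, 761): z = 26.9 − 150.0 + 739.42 = 616.3 m.

616.3 m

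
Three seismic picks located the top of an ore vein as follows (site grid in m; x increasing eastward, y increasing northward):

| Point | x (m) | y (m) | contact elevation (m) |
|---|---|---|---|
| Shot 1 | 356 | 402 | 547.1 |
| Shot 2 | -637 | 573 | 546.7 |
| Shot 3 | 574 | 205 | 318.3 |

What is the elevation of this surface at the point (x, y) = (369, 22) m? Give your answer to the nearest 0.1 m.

Two edge vectors: Shot 1→Shot 2 = (-993, 171, -0.4), Shot 1→Shot 3 = (218, -197, -228.8).
Normal n = (Shot 1→Shot 2) × (Shot 1→Shot 3) = (-39203.6, -227285.6, 158343).
So ∂z/∂x = −n_x/n_z = 0.24759 and ∂z/∂y = −n_y/n_z = 1.43540.
Intercept c from Shot 1: 547.1 − 88.14 − 577.03 = −118.07.
At (369, 22): z = 91.4 + 31.6 − 118.07 = 4.9 m.

4.9 m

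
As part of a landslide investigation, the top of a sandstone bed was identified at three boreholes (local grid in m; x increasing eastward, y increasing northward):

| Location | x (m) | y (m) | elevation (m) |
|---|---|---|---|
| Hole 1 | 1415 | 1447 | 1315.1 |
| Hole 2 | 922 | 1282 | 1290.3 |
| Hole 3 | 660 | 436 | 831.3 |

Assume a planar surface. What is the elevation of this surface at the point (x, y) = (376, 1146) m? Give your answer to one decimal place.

Let the plane be z = a·x + b·y + c.
Hole 2−Hole 1: −493a − 165b = −24.8;  Hole 3−Hole 1: −755a − 1011b = −483.8.
Solving gives a = −0.146461, b = 0.587911.
Then c = 1315.1 − a·1415 − b·1447 = 671.64.
At (376, 1146): z = −55.1 + 673.7 + 671.64 = 1290.3 m.

1290.3 m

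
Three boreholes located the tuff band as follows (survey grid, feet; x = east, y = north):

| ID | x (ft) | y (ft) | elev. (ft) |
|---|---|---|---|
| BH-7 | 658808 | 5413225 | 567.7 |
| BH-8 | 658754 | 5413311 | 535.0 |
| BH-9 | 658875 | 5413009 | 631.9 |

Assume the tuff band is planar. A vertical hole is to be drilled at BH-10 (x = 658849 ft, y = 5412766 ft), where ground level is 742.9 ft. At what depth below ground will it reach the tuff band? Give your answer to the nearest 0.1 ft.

65.3 ft

Let the plane be z = a·x + b·y + c.
BH-8−BH-7: −54a + 86b = −32.7;  BH-9−BH-7: 67a − 216b = 64.2.
Solving gives a = 0.261267367, b = −0.216180956.
Then c = 567.7 − a·658808 − b·5413225 = 998678.82.
At (658849, 5412766): z_contact = 172135.74 − 1170136.93 + 998678.82 = 677.64 ft.
Depth below ground = 742.9 − 677.64 = 65.3 ft.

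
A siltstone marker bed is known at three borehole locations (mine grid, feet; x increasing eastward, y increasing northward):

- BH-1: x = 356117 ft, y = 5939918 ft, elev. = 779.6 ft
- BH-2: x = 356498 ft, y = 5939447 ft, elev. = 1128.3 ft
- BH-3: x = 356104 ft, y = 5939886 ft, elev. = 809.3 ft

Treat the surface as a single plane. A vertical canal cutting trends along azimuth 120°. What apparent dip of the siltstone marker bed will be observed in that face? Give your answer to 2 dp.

16.64°

Let the plane be z = a·x + b·y + c.
BH-2−BH-1: 381a − 471b = 348.7;  BH-3−BH-1: −13a − 32b = 29.7.
Solving gives a = −0.15453, b = −0.86535.
Unit vector along 120° is (sin 120°, cos 120°) = (0.8660, -0.5000).
Slope in that direction = a·(0.8660) + b·(-0.5000) = 0.29884.
Apparent dip = arctan|0.29884| = 16.64° (true dip is 41.3°, so apparent ≤ true as expected).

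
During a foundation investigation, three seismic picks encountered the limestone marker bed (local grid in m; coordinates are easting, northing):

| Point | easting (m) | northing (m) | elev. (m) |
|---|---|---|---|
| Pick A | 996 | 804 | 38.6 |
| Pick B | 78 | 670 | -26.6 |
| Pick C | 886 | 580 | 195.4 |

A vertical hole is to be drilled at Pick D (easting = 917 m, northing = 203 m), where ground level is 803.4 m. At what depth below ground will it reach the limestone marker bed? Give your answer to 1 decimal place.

Let the plane be z = a·easting + b·northing + c.
Pick B−Pick A: −918a − 134b = −65.2;  Pick C−Pick A: −110a − 224b = 156.8.
Solving gives a = 0.18658, b = −0.79162.
Then c = 38.6 − a·996 − b·804 = 489.23.
At (917, 203): z_contact = 171.09 − 160.70 + 489.23 = 499.63 m.
Depth below ground = 803.4 − 499.63 = 303.8 m.

303.8 m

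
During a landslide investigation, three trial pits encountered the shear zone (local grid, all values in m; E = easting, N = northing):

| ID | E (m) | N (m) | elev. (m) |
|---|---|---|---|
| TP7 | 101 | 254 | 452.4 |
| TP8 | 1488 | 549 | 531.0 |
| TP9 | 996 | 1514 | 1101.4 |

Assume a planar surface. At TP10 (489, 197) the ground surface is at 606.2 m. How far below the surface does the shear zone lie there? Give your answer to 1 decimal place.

Two edge vectors: TP7→TP8 = (1387, 295, 78.6), TP7→TP9 = (895, 1260, 649).
Normal n = (TP7→TP8) × (TP7→TP9) = (92419, -829816, 1483595).
So ∂z/∂E = −n_x/n_z = −0.062294 and ∂z/∂N = −n_y/n_z = 0.559328.
Intercept c from TP7: 452.4 + 6.29 − 142.07 = 316.62.
At (489, 197): z_contact = −30.46 + 110.19 + 316.62 = 396.35 m.
Depth below ground = 606.2 − 396.35 = 209.9 m.

209.9 m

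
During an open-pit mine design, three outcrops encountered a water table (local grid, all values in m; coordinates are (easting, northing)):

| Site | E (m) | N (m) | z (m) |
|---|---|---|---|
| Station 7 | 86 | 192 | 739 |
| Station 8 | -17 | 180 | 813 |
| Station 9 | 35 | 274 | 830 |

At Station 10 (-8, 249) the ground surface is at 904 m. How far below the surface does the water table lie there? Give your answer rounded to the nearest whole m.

Two edge vectors: Station 7→Station 8 = (-103, -12, 74), Station 7→Station 9 = (-51, 82, 91).
Normal n = (Station 7→Station 8) × (Station 7→Station 9) = (-7160, 5599, -9058).
So ∂z/∂E = −n_x/n_z = −0.79046 and ∂z/∂N = −n_y/n_z = 0.61813.
Intercept c from Station 7: 739 + 67.98 − 118.68 = 688.30.
At (-8, 249): z_contact = 6.3 + 153.9 + 688.30 = 848.5 m.
Depth below ground = 904 − 848.5 = 55 m.

55 m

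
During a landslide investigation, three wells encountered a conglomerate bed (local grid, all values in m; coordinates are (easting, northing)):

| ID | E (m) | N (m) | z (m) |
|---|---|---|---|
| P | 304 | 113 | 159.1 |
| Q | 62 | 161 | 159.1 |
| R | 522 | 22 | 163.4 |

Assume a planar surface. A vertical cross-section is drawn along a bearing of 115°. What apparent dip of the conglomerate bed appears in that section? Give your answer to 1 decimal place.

1.3°

Two edge vectors: P→Q = (-242, 48, 0), P→R = (218, -91, 4.3).
Normal n = (P→Q) × (P→R) = (206.4, 1040.6, 11558).
So ∂z/∂E = −n_x/n_z = −0.01786 and ∂z/∂N = −n_y/n_z = −0.09003.
Unit vector along 115° is (sin 115°, cos 115°) = (0.9063, -0.4226).
Slope in that direction = a·(0.9063) + b·(-0.4226) = 0.02186.
Apparent dip = arctan|0.02186| = 1.3° (true dip is 5.2°, so apparent ≤ true as expected).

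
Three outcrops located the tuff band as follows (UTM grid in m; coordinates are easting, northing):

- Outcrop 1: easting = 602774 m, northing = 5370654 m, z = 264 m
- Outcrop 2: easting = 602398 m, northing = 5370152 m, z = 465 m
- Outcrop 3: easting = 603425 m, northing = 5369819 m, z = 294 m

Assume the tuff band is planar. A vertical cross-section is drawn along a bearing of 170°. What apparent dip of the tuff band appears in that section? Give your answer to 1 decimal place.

Two edge vectors: Outcrop 1→Outcrop 2 = (-376, -502, 201), Outcrop 1→Outcrop 3 = (651, -835, 30).
Normal n = (Outcrop 1→Outcrop 2) × (Outcrop 1→Outcrop 3) = (152775, 142131, 640762).
So ∂z/∂easting = −n_x/n_z = −0.23843 and ∂z/∂northing = −n_y/n_z = −0.22182.
Unit vector along 170° is (sin 170°, cos 170°) = (0.1736, -0.9848).
Slope in that direction = a·(0.1736) + b·(-0.9848) = 0.17704.
Apparent dip = arctan|0.17704| = 10.0° (true dip is 18.0°, so apparent ≤ true as expected).

10.0°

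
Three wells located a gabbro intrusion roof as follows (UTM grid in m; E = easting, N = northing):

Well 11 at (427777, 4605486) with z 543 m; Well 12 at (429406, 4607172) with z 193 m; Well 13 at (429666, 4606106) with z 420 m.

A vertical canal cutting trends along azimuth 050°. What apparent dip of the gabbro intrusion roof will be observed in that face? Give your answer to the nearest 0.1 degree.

7.6°

Let the plane be z = a·E + b·N + c.
Well 12−Well 11: 1629a + 1686b = −350;  Well 13−Well 11: 1889a + 620b = −123.
Solving gives a = 0.00442, b = −0.21187.
Unit vector along 050° is (sin 50°, cos 50°) = (0.7660, 0.6428).
Slope in that direction = a·(0.7660) + b·(0.6428) = −0.13280.
Apparent dip = arctan|0.13280| = 7.6° (true dip is 12.0°, so apparent ≤ true as expected).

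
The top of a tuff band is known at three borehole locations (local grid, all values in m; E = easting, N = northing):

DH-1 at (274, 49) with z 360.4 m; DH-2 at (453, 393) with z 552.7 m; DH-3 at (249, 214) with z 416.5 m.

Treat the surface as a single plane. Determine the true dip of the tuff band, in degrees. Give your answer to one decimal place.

26.9°

Let the plane be z = a·E + b·N + c.
DH-2−DH-1: 179a + 344b = 192.3;  DH-3−DH-1: −25a + 165b = 56.1.
Solving gives a = 0.32598, b = 0.38939.
Gradient magnitude |∇z| = √(a² + b²) = √(0.10626 + 0.15162) = 0.50782.
True dip = arctan(0.50782) = 26.9°, dipping toward SW (azimuth ≈ 220°).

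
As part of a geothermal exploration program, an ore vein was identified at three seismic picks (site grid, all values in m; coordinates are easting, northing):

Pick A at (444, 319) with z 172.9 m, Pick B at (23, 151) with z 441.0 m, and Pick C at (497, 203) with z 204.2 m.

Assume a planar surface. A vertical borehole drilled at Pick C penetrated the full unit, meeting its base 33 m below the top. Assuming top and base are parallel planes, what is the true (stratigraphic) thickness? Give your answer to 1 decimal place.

27.6 m

Two edge vectors: Pick A→Pick B = (-421, -168, 268.1), Pick A→Pick C = (53, -116, 31.3).
Normal n = (Pick A→Pick B) × (Pick A→Pick C) = (25841.2, 27386.6, 57740).
So ∂z/∂easting = −n_x/n_z = −0.44754 and ∂z/∂northing = −n_y/n_z = −0.47431.
|∇z| = √(a²+b²) = 0.65212, so dip δ = arctan(0.65212) = 33.11°.
True thickness = vertical thickness × cos δ = 33 × cos 33.11° = 27.6 m.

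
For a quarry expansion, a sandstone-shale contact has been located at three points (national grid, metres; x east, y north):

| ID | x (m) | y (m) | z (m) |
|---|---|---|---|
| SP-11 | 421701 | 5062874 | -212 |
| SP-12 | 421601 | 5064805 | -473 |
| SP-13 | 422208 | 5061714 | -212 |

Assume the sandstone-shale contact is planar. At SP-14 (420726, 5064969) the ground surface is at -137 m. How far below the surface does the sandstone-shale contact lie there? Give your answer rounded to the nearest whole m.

Two edge vectors: SP-11→SP-12 = (-100, 1931, -261), SP-11→SP-13 = (507, -1160, 0).
Normal n = (SP-11→SP-12) × (SP-11→SP-13) = (-302760, -132327, -863017).
So ∂z/∂x = −n_x/n_z = −0.35081580 and ∂z/∂y = −n_y/n_z = −0.15333070.
Intercept c from SP-11: -212 + 147939.37 + 776294.01 = 924021.38.
At (420726, 5064969): z_contact = −147597.3 − 776615.2 + 924021.38 = -191.2 m.
Depth below ground = -137 − (-191.2) = 54 m.

54 m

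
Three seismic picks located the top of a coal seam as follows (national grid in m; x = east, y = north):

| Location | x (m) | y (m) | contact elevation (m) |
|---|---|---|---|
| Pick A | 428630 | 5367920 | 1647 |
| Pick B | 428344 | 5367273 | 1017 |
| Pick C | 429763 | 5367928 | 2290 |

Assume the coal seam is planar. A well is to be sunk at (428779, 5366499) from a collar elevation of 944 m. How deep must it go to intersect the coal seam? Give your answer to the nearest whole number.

Two edge vectors: Pick A→Pick B = (-286, -647, -630), Pick A→Pick C = (1133, 8, 643).
Normal n = (Pick A→Pick B) × (Pick A→Pick C) = (-410981, -529892, 730763).
So ∂z/∂x = −n_x/n_z = 0.56239985 and ∂z/∂y = −n_y/n_z = 0.72512155.
Intercept c from Pick A: 1647 − 241061.45 − 3892394.48 = −4131808.92.
At (428779, 5366499): z_contact = 241145.2 + 3891364.1 − 4131808.92 = 700.4 m.
Depth below ground = 944 − 700.4 = 244 m.

244 m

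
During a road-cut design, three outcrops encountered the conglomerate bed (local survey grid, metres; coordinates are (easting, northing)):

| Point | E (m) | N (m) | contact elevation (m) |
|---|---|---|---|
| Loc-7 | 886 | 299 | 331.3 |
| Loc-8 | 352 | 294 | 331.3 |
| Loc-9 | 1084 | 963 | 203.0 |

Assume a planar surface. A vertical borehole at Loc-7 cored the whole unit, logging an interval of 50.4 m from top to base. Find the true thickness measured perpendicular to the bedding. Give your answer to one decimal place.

49.5 m

Two edge vectors: Loc-7→Loc-8 = (-534, -5, 0), Loc-7→Loc-9 = (198, 664, -128.3).
Normal n = (Loc-7→Loc-8) × (Loc-7→Loc-9) = (641.5, -68512.2, -353586).
So ∂z/∂E = −n_x/n_z = 0.00181 and ∂z/∂N = −n_y/n_z = −0.19376.
|∇z| = √(a²+b²) = 0.19377, so dip δ = arctan(0.19377) = 10.97°.
True thickness = vertical thickness × cos δ = 50.4 × cos 10.97° = 49.5 m.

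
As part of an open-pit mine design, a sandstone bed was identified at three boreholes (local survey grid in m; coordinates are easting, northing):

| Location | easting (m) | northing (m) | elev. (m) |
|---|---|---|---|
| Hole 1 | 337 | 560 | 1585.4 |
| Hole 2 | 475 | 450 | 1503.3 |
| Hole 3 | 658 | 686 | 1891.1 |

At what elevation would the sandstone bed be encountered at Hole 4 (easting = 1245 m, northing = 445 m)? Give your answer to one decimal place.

Let the plane be z = a·easting + b·northing + c.
Hole 2−Hole 1: 138a − 110b = −82.1;  Hole 3−Hole 1: 321a + 126b = 305.7.
Solving gives a = 0.441808, b = 1.300632.
Then c = 1585.4 − a·337 − b·560 = 708.16.
At (1245, 445): z = 550.1 + 578.8 + 708.16 = 1837.0 m.

1837.0 m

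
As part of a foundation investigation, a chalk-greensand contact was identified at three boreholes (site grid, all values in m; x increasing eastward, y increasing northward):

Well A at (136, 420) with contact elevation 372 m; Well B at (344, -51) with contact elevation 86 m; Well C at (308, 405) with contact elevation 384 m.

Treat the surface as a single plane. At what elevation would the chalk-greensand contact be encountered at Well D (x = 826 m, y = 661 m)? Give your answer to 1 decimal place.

Two edge vectors: Well A→Well B = (208, -471, -286), Well A→Well C = (172, -15, 12).
Normal n = (Well A→Well B) × (Well A→Well C) = (-9942, -51688, 77892).
So ∂z/∂x = −n_x/n_z = 0.12764 and ∂z/∂y = −n_y/n_z = 0.66359.
Intercept c from Well A: 372 − 17.36 − 278.71 = 75.94.
At (826, 661): z = 105.4 + 438.6 + 75.94 = 620.0 m.

620.0 m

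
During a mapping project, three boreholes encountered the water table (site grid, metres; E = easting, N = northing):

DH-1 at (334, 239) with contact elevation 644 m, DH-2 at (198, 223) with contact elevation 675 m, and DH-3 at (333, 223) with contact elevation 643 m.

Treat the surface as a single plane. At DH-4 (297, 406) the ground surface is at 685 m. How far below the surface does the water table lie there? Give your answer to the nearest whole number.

19 m

Let the plane be z = a·E + b·N + c.
DH-2−DH-1: −136a − 16b = 31;  DH-3−DH-1: −1a − 16b = −1.
Solving gives a = −0.23704, b = 0.07731.
Then c = 644 − a·334 − b·239 = 704.69.
At (297, 406): z_contact = −70.4 + 31.4 + 704.69 = 665.7 m.
Depth below ground = 685 − 665.7 = 19 m.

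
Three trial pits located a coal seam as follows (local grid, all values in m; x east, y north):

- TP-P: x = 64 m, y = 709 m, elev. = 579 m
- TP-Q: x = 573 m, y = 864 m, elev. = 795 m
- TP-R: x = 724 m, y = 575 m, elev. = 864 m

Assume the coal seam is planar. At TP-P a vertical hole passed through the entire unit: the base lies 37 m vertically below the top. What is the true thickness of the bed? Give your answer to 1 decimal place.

34.0 m

Two edge vectors: TP-P→TP-Q = (509, 155, 216), TP-P→TP-R = (660, -134, 285).
Normal n = (TP-P→TP-Q) × (TP-P→TP-R) = (73119, -2505, -170506).
So ∂z/∂x = −n_x/n_z = 0.42884 and ∂z/∂y = −n_y/n_z = −0.01469.
|∇z| = √(a²+b²) = 0.42909, so dip δ = arctan(0.42909) = 23.22°.
True thickness = vertical thickness × cos δ = 37 × cos 23.22° = 34.0 m.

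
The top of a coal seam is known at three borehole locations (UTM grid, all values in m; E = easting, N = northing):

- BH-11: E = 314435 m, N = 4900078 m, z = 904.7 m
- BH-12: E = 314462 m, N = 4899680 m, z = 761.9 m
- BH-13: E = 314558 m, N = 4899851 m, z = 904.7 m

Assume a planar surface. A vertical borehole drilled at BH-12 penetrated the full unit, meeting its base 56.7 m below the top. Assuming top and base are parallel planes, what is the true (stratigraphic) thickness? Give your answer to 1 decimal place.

43.0 m

Let the plane be z = a·E + b·N + c.
BH-12−BH-11: 27a − 398b = −142.8;  BH-13−BH-11: 123a − 227b = 0.
Solving gives a = 0.75693, b = 0.41014.
|∇z| = √(a²+b²) = 0.86091, so dip δ = arctan(0.86091) = 40.73°.
True thickness = vertical thickness × cos δ = 56.7 × cos 40.73° = 43.0 m.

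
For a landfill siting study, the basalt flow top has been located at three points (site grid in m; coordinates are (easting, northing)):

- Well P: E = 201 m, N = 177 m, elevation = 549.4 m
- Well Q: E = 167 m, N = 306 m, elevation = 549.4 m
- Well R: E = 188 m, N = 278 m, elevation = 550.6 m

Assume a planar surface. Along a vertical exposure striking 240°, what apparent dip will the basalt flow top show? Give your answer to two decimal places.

5.02°

Two edge vectors: Well P→Well Q = (-34, 129, 0), Well P→Well R = (-13, 101, 1.2).
Normal n = (Well P→Well Q) × (Well P→Well R) = (154.8, 40.8, -1757).
So ∂z/∂E = −n_x/n_z = 0.08810 and ∂z/∂N = −n_y/n_z = 0.02322.
Unit vector along 240° is (sin 240°, cos 240°) = (-0.8660, -0.5000).
Slope in that direction = a·(-0.8660) + b·(-0.5000) = −0.08791.
Apparent dip = arctan|0.08791| = 5.02° (true dip is 5.2°, so apparent ≤ true as expected).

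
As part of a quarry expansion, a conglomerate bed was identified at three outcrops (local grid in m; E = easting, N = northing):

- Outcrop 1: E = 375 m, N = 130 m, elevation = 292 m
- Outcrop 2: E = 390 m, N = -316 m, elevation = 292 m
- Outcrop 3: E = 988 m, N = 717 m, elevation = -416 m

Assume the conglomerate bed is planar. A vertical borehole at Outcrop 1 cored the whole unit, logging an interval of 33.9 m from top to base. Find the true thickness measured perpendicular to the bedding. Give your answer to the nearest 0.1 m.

22.6 m

Two edge vectors: Outcrop 1→Outcrop 2 = (15, -446, 0), Outcrop 1→Outcrop 3 = (613, 587, -708).
Normal n = (Outcrop 1→Outcrop 2) × (Outcrop 1→Outcrop 3) = (315768, 10620, 282203).
So ∂z/∂E = −n_x/n_z = −1.11894 and ∂z/∂N = −n_y/n_z = −0.03763.
|∇z| = √(a²+b²) = 1.11957, so dip δ = arctan(1.11957) = 48.23°.
True thickness = vertical thickness × cos δ = 33.9 × cos 48.23° = 22.6 m.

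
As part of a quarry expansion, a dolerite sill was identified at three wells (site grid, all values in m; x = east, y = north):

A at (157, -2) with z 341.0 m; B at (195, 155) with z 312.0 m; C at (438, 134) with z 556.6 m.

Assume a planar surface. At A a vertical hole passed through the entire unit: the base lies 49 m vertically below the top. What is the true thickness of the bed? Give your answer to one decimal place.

Two edge vectors: A→B = (38, 157, -29), A→C = (281, 136, 215.6).
Normal n = (A→B) × (A→C) = (37793.2, -16341.8, -38949).
So ∂z/∂x = −n_x/n_z = 0.97033 and ∂z/∂y = −n_y/n_z = −0.41957.
|∇z| = √(a²+b²) = 1.05715, so dip δ = arctan(1.05715) = 46.59°.
True thickness = vertical thickness × cos δ = 49 × cos 46.59° = 33.7 m.

33.7 m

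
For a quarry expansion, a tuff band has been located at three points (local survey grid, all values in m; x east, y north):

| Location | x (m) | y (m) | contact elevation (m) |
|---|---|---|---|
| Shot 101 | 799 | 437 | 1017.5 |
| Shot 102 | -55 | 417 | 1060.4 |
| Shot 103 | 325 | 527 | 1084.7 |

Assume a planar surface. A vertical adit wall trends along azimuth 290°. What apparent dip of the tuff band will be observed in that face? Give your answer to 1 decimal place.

11.5°

Two edge vectors: Shot 101→Shot 102 = (-854, -20, 42.9), Shot 101→Shot 103 = (-474, 90, 67.2).
Normal n = (Shot 101→Shot 102) × (Shot 101→Shot 103) = (-5205, 37054.2, -86340).
So ∂z/∂x = −n_x/n_z = −0.06028 and ∂z/∂y = −n_y/n_z = 0.42917.
Unit vector along 290° is (sin 290°, cos 290°) = (-0.9397, 0.3420).
Slope in that direction = a·(-0.9397) + b·(0.3420) = 0.20343.
Apparent dip = arctan|0.20343| = 11.5° (true dip is 23.4°, so apparent ≤ true as expected).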